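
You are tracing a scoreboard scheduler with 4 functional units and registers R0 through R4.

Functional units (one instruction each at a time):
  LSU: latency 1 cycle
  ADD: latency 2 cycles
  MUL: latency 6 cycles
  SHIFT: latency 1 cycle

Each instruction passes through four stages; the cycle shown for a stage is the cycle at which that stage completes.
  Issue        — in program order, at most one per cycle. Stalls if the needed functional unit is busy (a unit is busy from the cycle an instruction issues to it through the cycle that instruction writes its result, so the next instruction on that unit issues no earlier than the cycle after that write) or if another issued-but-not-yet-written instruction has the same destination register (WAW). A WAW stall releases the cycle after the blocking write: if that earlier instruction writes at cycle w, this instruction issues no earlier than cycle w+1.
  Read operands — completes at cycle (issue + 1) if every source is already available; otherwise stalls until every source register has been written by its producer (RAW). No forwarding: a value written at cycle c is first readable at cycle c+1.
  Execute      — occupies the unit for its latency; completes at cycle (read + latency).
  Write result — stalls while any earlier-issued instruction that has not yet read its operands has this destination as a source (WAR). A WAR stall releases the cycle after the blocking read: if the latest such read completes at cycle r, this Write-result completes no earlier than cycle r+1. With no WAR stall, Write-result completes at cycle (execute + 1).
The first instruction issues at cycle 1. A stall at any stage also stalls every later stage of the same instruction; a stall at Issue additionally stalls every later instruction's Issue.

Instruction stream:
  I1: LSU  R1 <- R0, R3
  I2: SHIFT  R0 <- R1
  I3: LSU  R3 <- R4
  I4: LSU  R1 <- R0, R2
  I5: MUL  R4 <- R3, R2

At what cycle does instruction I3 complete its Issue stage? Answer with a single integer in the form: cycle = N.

cycle = 5

[1] I1 issues→LSU
[2] I1 reads, I2 issues→SHIFT
[3] I1 exec-done
[4] I1 writes R1
[5] I2 reads, I3 issues→LSU
[6] I2 exec-done, I3 reads
[7] I2 writes R0, I3 exec-done
[8] I3 writes R3
[9] I4 issues→LSU
[10] I4 reads, I5 issues→MUL
[11] I4 exec-done, I5 reads
[12] I4 writes R1
[17] I5 exec-done
[18] I5 writes R4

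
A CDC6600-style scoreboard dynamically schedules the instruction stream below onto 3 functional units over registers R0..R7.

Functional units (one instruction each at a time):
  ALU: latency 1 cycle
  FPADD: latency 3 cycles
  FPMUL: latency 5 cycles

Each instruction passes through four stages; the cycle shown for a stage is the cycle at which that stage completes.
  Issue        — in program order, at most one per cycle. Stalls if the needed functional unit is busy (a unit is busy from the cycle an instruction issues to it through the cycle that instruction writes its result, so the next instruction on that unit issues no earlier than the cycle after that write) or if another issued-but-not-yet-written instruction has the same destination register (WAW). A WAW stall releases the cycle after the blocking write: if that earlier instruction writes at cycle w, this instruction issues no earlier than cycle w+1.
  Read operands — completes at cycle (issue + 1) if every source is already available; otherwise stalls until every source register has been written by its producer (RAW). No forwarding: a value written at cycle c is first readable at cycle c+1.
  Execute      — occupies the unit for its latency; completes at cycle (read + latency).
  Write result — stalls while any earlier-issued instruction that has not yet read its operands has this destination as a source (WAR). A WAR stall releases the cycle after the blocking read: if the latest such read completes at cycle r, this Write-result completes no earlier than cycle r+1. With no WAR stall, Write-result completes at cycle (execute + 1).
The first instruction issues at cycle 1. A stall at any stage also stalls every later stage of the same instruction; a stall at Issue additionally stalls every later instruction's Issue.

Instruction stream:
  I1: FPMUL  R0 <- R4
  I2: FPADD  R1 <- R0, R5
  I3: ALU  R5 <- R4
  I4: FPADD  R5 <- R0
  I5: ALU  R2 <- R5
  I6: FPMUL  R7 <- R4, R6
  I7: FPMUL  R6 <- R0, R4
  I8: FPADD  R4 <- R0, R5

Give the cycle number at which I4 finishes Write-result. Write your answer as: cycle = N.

t=1  I1→FPMUL
t=2  I1 RO · I2→FPADD
t=3  I3→ALU
t=4  I3 RO
t=5  I3 EX
t=7  I1 EX
t=8  I1 WR R0
t=9  I2 RO
t=10  I3 WR R5
t=12  I2 EX
t=13  I2 WR R1
t=14  I4→FPADD
t=15  I4 RO · I5→ALU
t=16  I6→FPMUL
t=17  I6 RO
t=18  I4 EX
t=19  I4 WR R5
t=20  I5 RO
t=21  I5 EX
t=22  I5 WR R2 · I6 EX
t=23  I6 WR R7
t=24  I7→FPMUL
t=25  I7 RO · I8→FPADD
t=26  I8 RO
t=29  I8 EX
t=30  I7 EX · I8 WR R4
t=31  I7 WR R6

cycle = 19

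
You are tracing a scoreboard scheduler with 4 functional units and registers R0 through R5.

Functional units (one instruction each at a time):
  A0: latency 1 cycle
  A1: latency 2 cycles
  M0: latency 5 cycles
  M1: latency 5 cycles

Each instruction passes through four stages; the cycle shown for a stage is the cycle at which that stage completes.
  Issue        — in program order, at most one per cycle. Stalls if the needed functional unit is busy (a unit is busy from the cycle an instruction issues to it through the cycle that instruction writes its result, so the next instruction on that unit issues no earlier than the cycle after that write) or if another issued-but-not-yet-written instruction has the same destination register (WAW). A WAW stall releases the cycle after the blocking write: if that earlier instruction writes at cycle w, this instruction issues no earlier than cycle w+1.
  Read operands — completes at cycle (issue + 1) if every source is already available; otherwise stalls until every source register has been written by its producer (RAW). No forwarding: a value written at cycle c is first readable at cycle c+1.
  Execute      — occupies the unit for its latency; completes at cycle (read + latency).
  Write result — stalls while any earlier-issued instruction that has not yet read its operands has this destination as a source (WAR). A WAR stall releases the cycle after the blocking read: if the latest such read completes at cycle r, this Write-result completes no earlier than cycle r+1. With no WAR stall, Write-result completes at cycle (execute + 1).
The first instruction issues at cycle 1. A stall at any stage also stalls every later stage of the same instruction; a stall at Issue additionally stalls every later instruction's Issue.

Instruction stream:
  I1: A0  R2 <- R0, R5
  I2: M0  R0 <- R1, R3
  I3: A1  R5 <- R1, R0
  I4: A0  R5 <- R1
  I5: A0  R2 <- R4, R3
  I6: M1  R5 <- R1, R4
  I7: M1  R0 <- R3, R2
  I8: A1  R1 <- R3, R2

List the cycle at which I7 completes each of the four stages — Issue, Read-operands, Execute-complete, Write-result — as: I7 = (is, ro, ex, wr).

1) issue 1, read 2, done 3, write 4
2) issue 2, read 3, done 8, write 9
3) issue 3, read 10, done 12, write 13  <RAW R0: wait I2 write@9>
4) issue 14, read 15, done 16, write 17  <WAW R5: wait I3 write@13>
5) issue 18, read 19, done 20, write 21  <struct: A0 busy until I4 writes@17>
6) issue 19, read 20, done 25, write 26
7) issue 27, read 28, done 33, write 34  <struct: M1 busy until I6 writes@26>
8) issue 28, read 29, done 31, write 32

I7 = (27, 28, 33, 34)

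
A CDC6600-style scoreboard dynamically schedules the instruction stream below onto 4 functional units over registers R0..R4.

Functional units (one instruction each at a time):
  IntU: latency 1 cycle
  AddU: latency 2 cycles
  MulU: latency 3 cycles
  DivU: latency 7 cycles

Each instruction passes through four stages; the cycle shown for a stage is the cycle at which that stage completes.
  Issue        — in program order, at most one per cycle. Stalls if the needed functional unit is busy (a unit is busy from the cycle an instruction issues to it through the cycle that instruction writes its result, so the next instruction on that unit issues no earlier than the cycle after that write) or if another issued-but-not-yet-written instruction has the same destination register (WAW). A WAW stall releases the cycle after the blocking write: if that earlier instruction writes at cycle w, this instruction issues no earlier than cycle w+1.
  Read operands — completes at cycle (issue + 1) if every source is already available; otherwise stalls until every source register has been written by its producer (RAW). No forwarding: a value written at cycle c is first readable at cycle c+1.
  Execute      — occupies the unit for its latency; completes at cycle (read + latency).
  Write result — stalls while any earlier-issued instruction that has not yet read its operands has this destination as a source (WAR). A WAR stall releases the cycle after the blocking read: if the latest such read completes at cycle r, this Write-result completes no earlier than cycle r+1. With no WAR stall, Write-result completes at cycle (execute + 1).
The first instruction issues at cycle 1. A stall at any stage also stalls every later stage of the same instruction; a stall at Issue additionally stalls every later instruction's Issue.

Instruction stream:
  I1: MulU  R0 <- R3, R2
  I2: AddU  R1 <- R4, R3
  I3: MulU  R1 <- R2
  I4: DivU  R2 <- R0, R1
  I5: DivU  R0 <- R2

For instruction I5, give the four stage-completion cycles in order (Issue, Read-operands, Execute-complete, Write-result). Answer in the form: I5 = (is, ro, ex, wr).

c1: I1 dispatched to MulU
c2: I1 operands ready, I2 dispatched to AddU
c3: I2 operands ready
c5: I1 complete, I2 complete
c6: R0←I1, R1←I2
c7: I3 dispatched to MulU
c8: I3 operands ready, I4 dispatched to DivU
c11: I3 complete
c12: R1←I3
c13: I4 operands ready
c20: I4 complete
c21: R2←I4
c22: I5 dispatched to DivU
c23: I5 operands ready
c30: I5 complete
c31: R0←I5

I5 = (22, 23, 30, 31)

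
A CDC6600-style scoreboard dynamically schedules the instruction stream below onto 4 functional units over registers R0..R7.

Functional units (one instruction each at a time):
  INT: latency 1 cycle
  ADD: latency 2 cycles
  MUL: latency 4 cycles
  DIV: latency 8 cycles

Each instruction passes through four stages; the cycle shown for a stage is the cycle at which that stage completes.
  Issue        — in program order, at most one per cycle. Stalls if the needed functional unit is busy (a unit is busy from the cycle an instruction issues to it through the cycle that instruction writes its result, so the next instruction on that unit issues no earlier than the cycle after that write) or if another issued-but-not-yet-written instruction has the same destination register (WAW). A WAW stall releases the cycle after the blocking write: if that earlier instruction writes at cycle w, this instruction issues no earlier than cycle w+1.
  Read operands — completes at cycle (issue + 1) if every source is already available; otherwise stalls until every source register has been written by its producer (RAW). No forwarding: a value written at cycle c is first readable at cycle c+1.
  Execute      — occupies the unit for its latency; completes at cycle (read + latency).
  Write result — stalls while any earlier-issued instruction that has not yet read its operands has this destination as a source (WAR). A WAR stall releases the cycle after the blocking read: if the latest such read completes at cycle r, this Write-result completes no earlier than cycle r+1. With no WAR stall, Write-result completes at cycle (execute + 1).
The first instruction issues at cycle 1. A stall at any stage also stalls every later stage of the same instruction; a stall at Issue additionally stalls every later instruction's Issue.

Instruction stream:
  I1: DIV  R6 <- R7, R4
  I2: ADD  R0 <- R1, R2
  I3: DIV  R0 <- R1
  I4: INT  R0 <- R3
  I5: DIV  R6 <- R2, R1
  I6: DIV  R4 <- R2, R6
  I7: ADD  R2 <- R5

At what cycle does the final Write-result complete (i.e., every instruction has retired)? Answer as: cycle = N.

I1 -> (1, 2, 10, 11)
I2 -> (2, 3, 5, 6)
I3 -> (12, 13, 21, 22)  // struct: DIV busy until I1 writes@11
I4 -> (23, 24, 25, 26)  // WAW R0: wait I3 write@22
I5 -> (24, 25, 33, 34)
I6 -> (35, 36, 44, 45)  // struct: DIV busy until I5 writes@34
I7 -> (36, 37, 39, 40)

cycle = 45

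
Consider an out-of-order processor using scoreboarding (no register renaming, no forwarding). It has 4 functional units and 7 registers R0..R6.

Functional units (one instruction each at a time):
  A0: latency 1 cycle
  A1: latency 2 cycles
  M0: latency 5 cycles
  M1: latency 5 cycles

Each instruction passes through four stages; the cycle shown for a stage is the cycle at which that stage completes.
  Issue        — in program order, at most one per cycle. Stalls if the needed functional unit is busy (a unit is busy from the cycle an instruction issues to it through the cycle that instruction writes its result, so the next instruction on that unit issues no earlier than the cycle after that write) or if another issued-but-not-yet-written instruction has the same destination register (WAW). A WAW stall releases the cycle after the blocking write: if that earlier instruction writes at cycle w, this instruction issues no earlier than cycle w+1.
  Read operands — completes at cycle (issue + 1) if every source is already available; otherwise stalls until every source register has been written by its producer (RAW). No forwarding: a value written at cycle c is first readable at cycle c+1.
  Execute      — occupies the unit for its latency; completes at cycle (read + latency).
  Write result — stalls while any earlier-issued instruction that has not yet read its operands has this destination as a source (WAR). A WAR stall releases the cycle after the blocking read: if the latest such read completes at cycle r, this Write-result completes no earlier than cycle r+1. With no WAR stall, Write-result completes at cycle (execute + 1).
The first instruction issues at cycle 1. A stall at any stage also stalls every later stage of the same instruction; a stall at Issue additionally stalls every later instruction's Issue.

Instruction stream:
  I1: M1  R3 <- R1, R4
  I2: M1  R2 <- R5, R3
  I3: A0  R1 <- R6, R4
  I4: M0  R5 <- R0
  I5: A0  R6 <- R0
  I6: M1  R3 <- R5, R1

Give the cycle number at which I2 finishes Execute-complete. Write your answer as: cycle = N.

cycle = 15

[I1] 1/2/7/8
[I2] 9/10/15/16  (struct: M1 busy until I1 writes@8)
[I3] 10/11/12/13
[I4] 11/12/17/18
[I5] 14/15/16/17  (struct: A0 busy until I3 writes@13)
[I6] 17/19/24/25  (struct: M1 busy until I2 writes@16; RAW R5: wait I4 write@18)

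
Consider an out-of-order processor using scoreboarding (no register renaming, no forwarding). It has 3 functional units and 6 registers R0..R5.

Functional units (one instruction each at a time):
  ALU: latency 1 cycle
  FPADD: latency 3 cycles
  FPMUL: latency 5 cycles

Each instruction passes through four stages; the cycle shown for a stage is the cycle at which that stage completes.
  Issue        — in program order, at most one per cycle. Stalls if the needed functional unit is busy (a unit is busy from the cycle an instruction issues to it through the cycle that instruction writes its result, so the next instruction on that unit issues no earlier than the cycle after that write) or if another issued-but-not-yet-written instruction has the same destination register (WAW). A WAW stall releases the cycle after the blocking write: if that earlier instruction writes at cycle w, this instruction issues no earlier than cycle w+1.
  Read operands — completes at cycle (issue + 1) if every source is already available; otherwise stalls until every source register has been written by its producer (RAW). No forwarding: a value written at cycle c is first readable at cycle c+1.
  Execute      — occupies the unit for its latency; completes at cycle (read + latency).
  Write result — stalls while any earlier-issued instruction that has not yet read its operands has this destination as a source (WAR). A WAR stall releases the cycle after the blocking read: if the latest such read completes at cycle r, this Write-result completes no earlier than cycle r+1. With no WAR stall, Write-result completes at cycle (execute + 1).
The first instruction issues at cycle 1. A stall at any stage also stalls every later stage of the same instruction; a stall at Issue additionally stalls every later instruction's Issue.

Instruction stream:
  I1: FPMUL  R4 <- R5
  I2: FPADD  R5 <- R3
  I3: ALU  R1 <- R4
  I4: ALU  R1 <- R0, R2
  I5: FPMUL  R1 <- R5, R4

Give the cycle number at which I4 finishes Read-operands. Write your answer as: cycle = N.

cycle = 13

1) issue 1, read 2, done 7, write 8
2) issue 2, read 3, done 6, write 7
3) issue 3, read 9, done 10, write 11  <RAW R4: wait I1 write@8>
4) issue 12, read 13, done 14, write 15  <struct: ALU busy until I3 writes@11>
5) issue 16, read 17, done 22, write 23  <WAW R1: wait I4 write@15>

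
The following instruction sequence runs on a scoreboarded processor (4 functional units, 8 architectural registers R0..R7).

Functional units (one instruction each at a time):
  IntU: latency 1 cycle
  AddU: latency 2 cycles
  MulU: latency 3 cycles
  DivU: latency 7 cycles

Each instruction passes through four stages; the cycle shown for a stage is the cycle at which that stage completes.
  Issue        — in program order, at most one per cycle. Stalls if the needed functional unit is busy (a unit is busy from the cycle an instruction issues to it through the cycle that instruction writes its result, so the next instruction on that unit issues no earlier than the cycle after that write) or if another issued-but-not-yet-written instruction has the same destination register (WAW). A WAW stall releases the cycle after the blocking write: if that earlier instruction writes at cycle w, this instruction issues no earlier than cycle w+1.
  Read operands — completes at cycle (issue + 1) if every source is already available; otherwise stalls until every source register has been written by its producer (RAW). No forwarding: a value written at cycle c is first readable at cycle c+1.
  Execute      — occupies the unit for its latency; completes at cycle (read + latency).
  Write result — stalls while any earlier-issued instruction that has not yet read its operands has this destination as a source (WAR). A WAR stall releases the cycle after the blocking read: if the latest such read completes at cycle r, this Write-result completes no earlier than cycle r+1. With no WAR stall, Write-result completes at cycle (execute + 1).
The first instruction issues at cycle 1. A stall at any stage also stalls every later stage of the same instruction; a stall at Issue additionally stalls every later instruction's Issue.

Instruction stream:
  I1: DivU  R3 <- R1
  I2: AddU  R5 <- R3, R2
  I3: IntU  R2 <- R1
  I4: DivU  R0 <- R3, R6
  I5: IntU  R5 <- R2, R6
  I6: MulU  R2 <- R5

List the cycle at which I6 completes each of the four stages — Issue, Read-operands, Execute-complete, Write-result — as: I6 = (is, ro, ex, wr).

I6 = (16, 19, 22, 23)

cycle 1: I1→DivU
cycle 2: I1 RO | I2→AddU
cycle 3: I3→IntU
cycle 4: I3 RO
cycle 5: I3 EX
cycle 9: I1 EX
cycle 10: I1 WR R3
cycle 11: I2 RO | I4→DivU
cycle 12: I3 WR R2 | I4 RO
cycle 13: I2 EX
cycle 14: I2 WR R5
cycle 15: I5→IntU
cycle 16: I5 RO | I6→MulU
cycle 17: I5 EX
cycle 18: I5 WR R5
cycle 19: I4 EX | I6 RO
cycle 20: I4 WR R0
cycle 22: I6 EX
cycle 23: I6 WR R2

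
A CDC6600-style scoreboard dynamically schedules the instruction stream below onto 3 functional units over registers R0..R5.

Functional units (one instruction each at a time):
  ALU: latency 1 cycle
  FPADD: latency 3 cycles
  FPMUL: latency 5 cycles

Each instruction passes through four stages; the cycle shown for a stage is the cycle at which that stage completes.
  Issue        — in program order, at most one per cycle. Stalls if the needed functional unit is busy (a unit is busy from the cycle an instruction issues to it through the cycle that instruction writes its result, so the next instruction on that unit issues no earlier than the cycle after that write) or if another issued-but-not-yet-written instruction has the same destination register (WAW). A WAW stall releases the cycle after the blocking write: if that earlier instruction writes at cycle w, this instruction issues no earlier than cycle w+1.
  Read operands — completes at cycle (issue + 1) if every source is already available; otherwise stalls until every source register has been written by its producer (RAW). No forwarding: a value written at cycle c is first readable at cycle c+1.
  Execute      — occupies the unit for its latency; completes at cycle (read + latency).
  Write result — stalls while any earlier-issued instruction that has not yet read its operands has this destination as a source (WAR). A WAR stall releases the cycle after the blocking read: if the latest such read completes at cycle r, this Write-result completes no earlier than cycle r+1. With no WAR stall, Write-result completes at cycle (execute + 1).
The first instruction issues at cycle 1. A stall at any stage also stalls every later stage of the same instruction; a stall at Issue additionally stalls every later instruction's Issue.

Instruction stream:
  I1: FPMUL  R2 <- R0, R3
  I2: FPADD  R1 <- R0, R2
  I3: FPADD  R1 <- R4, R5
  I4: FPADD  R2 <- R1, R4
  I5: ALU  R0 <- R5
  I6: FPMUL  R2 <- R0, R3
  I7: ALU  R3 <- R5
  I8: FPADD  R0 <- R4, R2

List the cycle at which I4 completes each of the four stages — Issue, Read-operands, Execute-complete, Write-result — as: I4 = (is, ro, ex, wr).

cycle 1: I1 issues→FPMUL
cycle 2: I1 reads; I2 issues→FPADD
cycle 7: I1 exec-done
cycle 8: I1 writes R2
cycle 9: I2 reads
cycle 12: I2 exec-done
cycle 13: I2 writes R1
cycle 14: I3 issues→FPADD
cycle 15: I3 reads
cycle 18: I3 exec-done
cycle 19: I3 writes R1
cycle 20: I4 issues→FPADD
cycle 21: I4 reads; I5 issues→ALU
cycle 22: I5 reads
cycle 23: I5 exec-done
cycle 24: I4 exec-done; I5 writes R0
cycle 25: I4 writes R2
cycle 26: I6 issues→FPMUL
cycle 27: I6 reads; I7 issues→ALU
cycle 28: I7 reads; I8 issues→FPADD
cycle 29: I7 exec-done
cycle 30: I7 writes R3
cycle 32: I6 exec-done
cycle 33: I6 writes R2
cycle 34: I8 reads
cycle 37: I8 exec-done
cycle 38: I8 writes R0

I4 = (20, 21, 24, 25)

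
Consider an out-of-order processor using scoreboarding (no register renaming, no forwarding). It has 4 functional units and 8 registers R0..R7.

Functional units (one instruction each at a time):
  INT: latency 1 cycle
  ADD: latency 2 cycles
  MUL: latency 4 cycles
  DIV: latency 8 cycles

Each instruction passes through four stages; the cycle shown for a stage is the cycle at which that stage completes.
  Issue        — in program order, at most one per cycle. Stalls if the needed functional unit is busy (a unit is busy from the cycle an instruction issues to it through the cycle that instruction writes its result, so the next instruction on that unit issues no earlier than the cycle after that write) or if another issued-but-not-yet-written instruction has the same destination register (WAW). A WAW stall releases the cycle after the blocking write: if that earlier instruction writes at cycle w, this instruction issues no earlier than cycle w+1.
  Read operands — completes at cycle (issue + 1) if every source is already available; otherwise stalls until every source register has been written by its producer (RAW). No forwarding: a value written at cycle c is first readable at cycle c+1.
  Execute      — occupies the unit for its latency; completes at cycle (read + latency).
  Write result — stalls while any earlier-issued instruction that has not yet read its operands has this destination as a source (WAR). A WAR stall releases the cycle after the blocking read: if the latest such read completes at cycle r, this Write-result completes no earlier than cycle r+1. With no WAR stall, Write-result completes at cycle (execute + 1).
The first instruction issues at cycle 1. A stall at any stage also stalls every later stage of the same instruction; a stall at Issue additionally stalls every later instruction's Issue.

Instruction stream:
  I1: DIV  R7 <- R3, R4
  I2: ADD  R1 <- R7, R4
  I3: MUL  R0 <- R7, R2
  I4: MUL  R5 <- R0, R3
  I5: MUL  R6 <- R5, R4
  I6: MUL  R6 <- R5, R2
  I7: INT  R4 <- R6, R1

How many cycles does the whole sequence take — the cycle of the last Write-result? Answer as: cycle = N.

I1 -> (1, 2, 10, 11)
I2 -> (2, 12, 14, 15)  // RAW R7: wait I1 write@11
I3 -> (3, 12, 16, 17)  // RAW R7: wait I1 write@11
I4 -> (18, 19, 23, 24)  // struct: MUL busy until I3 writes@17
I5 -> (25, 26, 30, 31)  // struct: MUL busy until I4 writes@24
I6 -> (32, 33, 37, 38)  // struct: MUL busy until I5 writes@31
I7 -> (33, 39, 40, 41)  // RAW R6: wait I6 write@38

cycle = 41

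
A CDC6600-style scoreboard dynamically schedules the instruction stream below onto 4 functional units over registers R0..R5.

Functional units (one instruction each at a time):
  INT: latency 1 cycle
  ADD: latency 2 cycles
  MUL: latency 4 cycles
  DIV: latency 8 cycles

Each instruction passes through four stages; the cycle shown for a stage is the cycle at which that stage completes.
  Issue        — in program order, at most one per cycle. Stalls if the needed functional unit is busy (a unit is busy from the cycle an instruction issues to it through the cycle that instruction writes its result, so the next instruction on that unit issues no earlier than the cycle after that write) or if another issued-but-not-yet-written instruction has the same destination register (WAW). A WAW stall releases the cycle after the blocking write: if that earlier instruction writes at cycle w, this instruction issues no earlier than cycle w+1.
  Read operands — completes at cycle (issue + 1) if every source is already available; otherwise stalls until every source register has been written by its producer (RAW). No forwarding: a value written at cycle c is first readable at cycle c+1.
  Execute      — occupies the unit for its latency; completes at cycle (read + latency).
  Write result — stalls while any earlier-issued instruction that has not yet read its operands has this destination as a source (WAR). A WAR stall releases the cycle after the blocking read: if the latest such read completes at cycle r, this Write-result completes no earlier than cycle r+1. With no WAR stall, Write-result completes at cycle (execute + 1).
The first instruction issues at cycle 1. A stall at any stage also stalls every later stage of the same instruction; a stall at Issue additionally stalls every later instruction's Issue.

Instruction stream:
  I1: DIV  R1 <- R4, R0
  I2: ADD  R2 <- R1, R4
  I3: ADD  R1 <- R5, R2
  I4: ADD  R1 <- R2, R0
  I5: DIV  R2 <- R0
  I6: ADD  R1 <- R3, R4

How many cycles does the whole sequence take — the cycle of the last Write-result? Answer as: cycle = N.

cycle = 32

[I1] 1/2/10/11
[I2] 2/12/14/15  (RAW R1: wait I1 write@11)
[I3] 16/17/19/20  (struct: ADD busy until I2 writes@15)
[I4] 21/22/24/25  (struct: ADD busy until I3 writes@20)
[I5] 22/23/31/32
[I6] 26/27/29/30  (struct: ADD busy until I4 writes@25)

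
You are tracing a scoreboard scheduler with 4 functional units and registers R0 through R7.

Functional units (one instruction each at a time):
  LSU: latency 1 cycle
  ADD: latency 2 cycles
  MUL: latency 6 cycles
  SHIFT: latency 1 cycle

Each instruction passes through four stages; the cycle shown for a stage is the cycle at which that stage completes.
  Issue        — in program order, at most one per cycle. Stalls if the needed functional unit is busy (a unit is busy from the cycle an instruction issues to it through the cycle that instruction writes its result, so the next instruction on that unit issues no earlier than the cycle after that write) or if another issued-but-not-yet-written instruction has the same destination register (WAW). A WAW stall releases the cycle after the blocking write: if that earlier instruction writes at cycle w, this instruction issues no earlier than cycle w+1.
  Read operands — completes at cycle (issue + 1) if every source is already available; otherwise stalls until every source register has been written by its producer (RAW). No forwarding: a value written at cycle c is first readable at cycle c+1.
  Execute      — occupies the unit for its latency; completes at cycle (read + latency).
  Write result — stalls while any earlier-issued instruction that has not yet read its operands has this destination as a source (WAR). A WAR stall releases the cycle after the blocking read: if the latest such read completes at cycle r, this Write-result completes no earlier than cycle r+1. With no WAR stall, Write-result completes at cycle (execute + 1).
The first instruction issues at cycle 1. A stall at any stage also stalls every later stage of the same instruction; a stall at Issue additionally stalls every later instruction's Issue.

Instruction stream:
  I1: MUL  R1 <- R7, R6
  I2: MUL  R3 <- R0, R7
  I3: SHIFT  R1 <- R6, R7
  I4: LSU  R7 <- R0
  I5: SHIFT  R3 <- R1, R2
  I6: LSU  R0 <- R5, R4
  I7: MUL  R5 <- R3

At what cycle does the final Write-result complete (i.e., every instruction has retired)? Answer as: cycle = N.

I1  is:1  ro:2  ex:8  wr:9
I2  is:10  ro:11  ex:17  wr:18  — struct: MUL busy until I1 writes@9
I3  is:11  ro:12  ex:13  wr:14
I4  is:12  ro:13  ex:14  wr:15
I5  is:19  ro:20  ex:21  wr:22  — WAW R3: wait I2 write@18
I6  is:20  ro:21  ex:22  wr:23
I7  is:21  ro:23  ex:29  wr:30  — RAW R3: wait I5 write@22

cycle = 30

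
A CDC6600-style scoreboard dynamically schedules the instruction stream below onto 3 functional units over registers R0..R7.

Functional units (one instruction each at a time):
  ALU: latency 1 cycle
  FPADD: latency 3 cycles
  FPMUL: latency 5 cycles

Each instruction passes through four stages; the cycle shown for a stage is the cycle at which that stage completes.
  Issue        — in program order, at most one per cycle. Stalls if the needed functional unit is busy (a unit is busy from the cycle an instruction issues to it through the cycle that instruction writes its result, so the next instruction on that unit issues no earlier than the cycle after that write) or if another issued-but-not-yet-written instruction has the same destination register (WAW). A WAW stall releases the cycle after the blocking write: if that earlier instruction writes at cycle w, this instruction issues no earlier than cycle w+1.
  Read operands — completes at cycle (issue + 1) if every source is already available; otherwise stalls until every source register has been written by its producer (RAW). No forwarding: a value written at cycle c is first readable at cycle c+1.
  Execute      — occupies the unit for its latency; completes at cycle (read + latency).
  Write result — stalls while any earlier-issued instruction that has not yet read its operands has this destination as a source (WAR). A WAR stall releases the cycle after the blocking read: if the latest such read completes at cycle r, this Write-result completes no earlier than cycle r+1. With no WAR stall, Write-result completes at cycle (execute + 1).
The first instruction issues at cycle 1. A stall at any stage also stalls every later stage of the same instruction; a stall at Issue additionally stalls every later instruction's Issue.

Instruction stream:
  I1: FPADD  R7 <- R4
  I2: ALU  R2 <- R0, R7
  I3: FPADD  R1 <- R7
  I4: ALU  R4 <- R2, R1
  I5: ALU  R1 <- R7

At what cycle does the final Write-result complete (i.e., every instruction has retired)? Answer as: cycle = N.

cycle 1: I1 dispatched to FPADD
cycle 2: I1 operands ready, I2 dispatched to ALU
cycle 5: I1 complete
cycle 6: R7←I1
cycle 7: I2 operands ready, I3 dispatched to FPADD
cycle 8: I2 complete, I3 operands ready
cycle 9: R2←I2
cycle 10: I4 dispatched to ALU
cycle 11: I3 complete
cycle 12: R1←I3
cycle 13: I4 operands ready
cycle 14: I4 complete
cycle 15: R4←I4
cycle 16: I5 dispatched to ALU
cycle 17: I5 operands ready
cycle 18: I5 complete
cycle 19: R1←I5

cycle = 19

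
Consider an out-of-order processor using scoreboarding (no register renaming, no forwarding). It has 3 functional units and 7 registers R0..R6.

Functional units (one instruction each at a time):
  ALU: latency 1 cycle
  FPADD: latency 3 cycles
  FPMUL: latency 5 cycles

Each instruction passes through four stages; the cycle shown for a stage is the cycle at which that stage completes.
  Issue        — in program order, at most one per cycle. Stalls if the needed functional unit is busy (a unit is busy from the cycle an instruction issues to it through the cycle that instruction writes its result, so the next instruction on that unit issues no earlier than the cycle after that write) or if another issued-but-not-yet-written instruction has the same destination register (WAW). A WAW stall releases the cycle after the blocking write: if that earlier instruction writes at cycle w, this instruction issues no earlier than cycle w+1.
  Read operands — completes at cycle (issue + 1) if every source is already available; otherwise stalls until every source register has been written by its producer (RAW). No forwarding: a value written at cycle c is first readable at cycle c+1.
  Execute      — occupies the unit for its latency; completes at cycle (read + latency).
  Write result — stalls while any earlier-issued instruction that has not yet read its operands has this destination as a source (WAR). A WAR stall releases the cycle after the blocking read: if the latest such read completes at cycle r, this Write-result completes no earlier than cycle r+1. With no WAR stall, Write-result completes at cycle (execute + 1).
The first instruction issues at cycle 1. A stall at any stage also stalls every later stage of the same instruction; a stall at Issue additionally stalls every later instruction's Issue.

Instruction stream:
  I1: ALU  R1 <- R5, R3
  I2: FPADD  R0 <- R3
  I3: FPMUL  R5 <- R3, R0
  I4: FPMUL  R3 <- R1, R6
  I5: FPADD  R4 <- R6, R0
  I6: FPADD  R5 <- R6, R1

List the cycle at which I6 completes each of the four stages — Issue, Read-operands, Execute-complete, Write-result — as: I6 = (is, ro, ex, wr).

I6 = (22, 23, 26, 27)

  I1 | 1 | 2 | 3 | 4
  I2 | 2 | 3 | 6 | 7
  I3 | 3 | 8 | 13 | 14   RAW R0: wait I2 write@7
  I4 | 15 | 16 | 21 | 22   struct: FPMUL busy until I3 writes@14
  I5 | 16 | 17 | 20 | 21
  I6 | 22 | 23 | 26 | 27   struct: FPADD busy until I5 writes@21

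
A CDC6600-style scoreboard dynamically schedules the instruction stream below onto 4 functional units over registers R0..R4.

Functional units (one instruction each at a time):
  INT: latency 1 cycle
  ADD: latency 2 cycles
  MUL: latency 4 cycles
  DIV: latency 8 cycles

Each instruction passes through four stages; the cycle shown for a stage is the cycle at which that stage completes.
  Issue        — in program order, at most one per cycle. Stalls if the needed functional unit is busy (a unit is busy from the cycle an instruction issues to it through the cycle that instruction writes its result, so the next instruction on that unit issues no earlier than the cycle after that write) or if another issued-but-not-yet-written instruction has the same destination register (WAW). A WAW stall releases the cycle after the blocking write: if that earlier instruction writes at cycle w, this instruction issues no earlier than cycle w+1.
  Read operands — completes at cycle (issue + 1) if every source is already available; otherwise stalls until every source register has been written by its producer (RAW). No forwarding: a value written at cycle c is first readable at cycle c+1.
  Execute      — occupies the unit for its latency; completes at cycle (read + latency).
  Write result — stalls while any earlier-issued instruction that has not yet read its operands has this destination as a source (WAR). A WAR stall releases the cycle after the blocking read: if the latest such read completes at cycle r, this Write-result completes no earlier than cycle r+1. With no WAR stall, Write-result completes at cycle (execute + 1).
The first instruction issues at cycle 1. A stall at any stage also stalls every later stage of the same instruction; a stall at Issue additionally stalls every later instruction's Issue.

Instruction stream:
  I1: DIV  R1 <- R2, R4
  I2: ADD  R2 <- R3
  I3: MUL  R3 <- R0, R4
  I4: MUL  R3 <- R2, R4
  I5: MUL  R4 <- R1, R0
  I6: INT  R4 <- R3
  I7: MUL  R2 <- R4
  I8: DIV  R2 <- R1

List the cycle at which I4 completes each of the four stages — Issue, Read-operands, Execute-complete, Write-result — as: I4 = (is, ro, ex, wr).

c1: I1 dispatched to DIV
c2: I1 operands ready, I2 dispatched to ADD
c3: I2 operands ready, I3 dispatched to MUL
c4: I3 operands ready
c5: I2 complete
c6: R2←I2
c8: I3 complete
c9: R3←I3
c10: I1 complete, I4 dispatched to MUL
c11: R1←I1, I4 operands ready
c15: I4 complete
c16: R3←I4
c17: I5 dispatched to MUL
c18: I5 operands ready
c22: I5 complete
c23: R4←I5
c24: I6 dispatched to INT
c25: I6 operands ready, I7 dispatched to MUL
c26: I6 complete
c27: R4←I6
c28: I7 operands ready
c32: I7 complete
c33: R2←I7
c34: I8 dispatched to DIV
c35: I8 operands ready
c43: I8 complete
c44: R2←I8

I4 = (10, 11, 15, 16)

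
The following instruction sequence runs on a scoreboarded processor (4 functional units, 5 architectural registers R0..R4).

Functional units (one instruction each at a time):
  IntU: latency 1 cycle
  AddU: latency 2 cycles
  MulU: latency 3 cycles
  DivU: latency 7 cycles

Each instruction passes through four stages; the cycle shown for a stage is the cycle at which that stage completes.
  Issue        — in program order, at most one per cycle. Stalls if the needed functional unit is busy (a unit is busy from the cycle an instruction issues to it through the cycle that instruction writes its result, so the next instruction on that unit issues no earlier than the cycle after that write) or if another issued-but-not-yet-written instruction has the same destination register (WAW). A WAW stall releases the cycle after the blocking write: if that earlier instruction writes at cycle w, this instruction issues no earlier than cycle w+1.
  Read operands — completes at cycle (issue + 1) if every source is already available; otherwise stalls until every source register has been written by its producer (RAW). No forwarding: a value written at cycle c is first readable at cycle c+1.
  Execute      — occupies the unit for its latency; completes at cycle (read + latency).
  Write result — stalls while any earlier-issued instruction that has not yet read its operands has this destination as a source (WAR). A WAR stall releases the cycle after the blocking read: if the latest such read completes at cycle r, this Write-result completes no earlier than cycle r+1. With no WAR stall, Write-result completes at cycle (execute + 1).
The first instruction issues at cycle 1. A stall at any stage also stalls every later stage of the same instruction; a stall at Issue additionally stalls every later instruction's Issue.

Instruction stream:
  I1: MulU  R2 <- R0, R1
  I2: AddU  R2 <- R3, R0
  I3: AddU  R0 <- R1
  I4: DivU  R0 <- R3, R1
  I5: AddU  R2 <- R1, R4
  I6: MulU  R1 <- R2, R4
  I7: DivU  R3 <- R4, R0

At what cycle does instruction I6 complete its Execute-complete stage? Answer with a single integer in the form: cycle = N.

cycle = 26

1) issue 1, read 2, done 5, write 6
2) issue 7, read 8, done 10, write 11  <WAW R2: wait I1 write@6>
3) issue 12, read 13, done 15, write 16  <struct: AddU busy until I2 writes@11>
4) issue 17, read 18, done 25, write 26  <WAW R0: wait I3 write@16>
5) issue 18, read 19, done 21, write 22
6) issue 19, read 23, done 26, write 27  <RAW R2: wait I5 write@22>
7) issue 27, read 28, done 35, write 36  <struct: DivU busy until I4 writes@26>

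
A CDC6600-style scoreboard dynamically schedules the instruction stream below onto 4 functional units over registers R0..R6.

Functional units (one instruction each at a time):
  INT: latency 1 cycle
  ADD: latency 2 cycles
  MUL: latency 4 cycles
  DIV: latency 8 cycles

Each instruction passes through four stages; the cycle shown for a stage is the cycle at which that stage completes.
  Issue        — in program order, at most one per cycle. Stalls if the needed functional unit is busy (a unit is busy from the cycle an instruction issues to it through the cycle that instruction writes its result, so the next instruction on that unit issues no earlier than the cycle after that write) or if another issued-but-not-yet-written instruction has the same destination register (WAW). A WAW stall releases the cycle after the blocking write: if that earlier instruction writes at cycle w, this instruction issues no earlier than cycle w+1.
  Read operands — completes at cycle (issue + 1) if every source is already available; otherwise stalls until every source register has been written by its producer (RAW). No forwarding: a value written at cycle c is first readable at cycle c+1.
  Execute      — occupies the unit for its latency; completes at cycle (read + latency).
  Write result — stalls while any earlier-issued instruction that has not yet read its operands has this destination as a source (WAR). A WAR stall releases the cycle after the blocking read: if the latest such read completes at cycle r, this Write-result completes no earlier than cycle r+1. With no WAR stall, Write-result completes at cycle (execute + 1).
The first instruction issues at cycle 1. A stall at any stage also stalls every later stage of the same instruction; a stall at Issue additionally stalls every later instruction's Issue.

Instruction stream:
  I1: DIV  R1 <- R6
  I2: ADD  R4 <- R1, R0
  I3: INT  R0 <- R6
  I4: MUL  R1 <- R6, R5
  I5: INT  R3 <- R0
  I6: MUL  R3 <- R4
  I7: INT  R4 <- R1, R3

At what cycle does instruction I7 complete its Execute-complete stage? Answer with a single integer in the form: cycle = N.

cycle = 27

[I1] 1/2/10/11
[I2] 2/12/14/15  (RAW R1: wait I1 write@11)
[I3] 3/4/5/13  (WAR R0: wait I2 read@12)
[I4] 12/13/17/18  (WAW R1: wait I1 write@11)
[I5] 14/15/16/17  (struct: INT busy until I3 writes@13)
[I6] 19/20/24/25  (struct: MUL busy until I4 writes@18)
[I7] 20/26/27/28  (RAW R3: wait I6 write@25)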